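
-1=-1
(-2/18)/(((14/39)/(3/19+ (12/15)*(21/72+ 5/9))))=-18577/71820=-0.26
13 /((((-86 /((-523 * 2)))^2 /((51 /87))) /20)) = 1208998180 /53621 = 22547.10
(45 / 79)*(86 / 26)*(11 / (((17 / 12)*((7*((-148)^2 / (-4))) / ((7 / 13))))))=-63855 / 310717823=-0.00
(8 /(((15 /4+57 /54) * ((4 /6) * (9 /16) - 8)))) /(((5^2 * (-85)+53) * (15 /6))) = 576 /13666135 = 0.00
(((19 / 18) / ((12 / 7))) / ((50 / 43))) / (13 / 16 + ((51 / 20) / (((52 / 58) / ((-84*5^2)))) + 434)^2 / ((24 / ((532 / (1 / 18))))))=966511 / 22342305818236275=0.00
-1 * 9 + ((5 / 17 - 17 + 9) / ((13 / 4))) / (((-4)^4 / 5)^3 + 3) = -33370693999 / 3707847611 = -9.00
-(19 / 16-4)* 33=1485 / 16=92.81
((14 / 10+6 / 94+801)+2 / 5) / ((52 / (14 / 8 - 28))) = -3962133 / 9776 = -405.29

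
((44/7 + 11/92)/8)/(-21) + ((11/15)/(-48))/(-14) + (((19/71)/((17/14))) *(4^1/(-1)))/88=-126730481/2693372220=-0.05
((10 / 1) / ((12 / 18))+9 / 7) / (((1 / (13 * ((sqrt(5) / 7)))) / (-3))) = -4446 * sqrt(5) / 49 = -202.89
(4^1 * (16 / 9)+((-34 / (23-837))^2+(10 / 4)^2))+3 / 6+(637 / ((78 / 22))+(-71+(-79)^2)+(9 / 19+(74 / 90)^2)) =162257193853081 / 25493381100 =6364.68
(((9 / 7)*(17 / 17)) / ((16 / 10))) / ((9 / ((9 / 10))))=9 / 112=0.08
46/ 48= 23/ 24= 0.96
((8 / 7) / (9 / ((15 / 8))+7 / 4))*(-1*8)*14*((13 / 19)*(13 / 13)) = -33280 / 2489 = -13.37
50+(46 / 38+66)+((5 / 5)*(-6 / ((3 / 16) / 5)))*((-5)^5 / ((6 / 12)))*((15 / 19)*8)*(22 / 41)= 2640091307 / 779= 3389077.42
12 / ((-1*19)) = -0.63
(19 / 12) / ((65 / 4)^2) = 76 / 12675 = 0.01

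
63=63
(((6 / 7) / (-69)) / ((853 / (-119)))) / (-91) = -34 / 1785329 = -0.00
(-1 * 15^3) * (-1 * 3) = 10125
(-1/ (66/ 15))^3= -125/ 10648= -0.01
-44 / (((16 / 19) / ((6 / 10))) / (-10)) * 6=1881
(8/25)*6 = 48/25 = 1.92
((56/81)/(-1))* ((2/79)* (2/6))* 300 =-11200/6399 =-1.75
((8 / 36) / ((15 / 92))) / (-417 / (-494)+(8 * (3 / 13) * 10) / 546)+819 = 4371940391 / 5328045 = 820.55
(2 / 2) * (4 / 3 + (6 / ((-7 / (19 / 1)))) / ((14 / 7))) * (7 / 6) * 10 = -715 / 9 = -79.44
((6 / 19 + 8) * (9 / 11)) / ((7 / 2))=2844 / 1463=1.94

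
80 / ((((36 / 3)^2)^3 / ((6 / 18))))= 5 / 559872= 0.00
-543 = -543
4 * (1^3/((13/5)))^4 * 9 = 22500/28561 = 0.79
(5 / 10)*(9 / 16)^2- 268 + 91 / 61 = -8318643 / 31232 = -266.35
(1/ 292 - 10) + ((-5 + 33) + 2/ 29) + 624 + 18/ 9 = 5454005/ 8468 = 644.07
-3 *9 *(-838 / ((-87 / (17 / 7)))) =-128214 / 203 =-631.60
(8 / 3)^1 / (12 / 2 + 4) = 4 / 15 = 0.27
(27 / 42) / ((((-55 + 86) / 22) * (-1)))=-99 / 217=-0.46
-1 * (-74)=74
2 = 2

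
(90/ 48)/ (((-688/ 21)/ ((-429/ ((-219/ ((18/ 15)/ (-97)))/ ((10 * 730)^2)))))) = 1233106875/ 16684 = 73909.55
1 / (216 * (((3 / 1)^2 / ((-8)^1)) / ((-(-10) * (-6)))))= 20 / 81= 0.25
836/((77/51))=3876/7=553.71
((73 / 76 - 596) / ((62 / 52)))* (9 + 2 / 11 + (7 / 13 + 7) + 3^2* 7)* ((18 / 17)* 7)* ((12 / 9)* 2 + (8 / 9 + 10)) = -23172265200 / 5797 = -3997285.70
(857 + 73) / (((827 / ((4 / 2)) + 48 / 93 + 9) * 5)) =11532 / 26227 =0.44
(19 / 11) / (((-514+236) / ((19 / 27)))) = -0.00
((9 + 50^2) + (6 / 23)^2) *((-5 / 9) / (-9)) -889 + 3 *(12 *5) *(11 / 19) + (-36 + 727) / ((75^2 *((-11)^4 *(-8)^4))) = -19221294150552532831 / 30514411445760000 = -629.91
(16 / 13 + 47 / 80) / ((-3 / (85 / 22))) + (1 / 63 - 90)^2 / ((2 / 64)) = 4705924801871 / 18162144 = 259106.24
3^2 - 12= -3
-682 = -682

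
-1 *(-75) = 75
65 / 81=0.80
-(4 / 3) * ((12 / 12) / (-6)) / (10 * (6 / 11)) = 11 / 270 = 0.04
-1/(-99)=1/99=0.01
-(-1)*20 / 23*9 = 180 / 23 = 7.83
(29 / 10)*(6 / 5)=87 / 25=3.48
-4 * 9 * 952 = -34272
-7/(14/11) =-11/2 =-5.50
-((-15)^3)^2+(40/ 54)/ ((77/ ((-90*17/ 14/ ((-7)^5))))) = -309562092982675/ 27176919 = -11390625.00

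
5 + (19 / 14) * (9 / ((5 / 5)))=241 / 14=17.21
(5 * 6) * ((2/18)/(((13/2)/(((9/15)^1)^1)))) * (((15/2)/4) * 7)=105/26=4.04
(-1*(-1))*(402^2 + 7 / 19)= 3070483 / 19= 161604.37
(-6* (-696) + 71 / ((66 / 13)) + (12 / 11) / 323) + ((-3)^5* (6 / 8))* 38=-29157820 / 10659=-2735.51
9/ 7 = 1.29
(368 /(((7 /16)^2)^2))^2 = 581641651093504 /5764801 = 100895356.33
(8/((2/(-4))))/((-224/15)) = 1.07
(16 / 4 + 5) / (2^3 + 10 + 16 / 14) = 63 / 134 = 0.47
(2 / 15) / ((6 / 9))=1 / 5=0.20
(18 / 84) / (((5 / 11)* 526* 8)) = 33 / 294560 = 0.00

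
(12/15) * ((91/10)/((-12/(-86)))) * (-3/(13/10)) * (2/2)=-602/5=-120.40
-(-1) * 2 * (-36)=-72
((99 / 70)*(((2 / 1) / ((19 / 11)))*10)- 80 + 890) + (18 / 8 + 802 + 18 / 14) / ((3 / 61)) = 27460141 / 1596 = 17205.60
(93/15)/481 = 31/2405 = 0.01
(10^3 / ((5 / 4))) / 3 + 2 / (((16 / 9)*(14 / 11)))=89897 / 336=267.55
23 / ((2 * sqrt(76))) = 23 * sqrt(19) / 76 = 1.32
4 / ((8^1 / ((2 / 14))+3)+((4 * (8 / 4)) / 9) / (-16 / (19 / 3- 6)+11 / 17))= 28980 / 427319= 0.07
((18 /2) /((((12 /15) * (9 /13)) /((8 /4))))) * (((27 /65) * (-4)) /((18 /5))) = -15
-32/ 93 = -0.34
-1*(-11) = 11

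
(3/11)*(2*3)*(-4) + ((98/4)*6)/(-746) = -55329/8206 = -6.74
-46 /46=-1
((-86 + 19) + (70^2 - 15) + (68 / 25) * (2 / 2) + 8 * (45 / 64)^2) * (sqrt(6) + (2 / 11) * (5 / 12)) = 61755841 / 168960 + 61755841 * sqrt(6) / 12800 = 12183.50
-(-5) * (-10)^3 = -5000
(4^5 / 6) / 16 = 32 / 3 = 10.67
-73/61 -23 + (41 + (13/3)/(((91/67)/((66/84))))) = 346307/17934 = 19.31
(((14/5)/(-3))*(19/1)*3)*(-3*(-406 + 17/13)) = -4198278/65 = -64588.89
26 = 26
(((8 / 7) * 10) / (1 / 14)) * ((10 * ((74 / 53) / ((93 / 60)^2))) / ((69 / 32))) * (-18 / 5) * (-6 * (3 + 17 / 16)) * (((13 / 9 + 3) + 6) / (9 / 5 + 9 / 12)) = 9259827200000 / 59744409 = 154990.69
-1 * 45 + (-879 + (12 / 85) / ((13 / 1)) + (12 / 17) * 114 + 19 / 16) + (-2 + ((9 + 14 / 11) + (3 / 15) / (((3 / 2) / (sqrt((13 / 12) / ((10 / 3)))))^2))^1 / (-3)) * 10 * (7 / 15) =-68343013051 / 78764400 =-867.69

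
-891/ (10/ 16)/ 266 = -3564/ 665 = -5.36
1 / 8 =0.12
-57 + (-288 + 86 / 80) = -13757 / 40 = -343.92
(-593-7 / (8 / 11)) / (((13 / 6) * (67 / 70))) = -290.59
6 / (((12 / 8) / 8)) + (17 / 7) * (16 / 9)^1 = 2288 / 63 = 36.32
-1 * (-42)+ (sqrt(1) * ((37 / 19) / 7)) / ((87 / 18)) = 162216 / 3857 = 42.06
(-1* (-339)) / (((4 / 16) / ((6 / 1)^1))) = 8136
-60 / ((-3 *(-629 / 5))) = -100 / 629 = -0.16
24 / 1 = 24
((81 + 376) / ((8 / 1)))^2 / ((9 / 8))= 208849 / 72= 2900.68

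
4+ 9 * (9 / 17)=149 / 17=8.76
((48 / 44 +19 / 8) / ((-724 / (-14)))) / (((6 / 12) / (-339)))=-723765 / 15928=-45.44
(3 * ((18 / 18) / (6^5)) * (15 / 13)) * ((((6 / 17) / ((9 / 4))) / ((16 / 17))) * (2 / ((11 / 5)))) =25 / 370656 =0.00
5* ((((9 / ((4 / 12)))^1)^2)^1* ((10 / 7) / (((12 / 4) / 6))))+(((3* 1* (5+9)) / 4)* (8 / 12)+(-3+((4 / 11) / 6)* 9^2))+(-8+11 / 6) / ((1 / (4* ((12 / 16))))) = 1602323 / 154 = 10404.69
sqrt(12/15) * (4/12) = 2 * sqrt(5)/15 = 0.30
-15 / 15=-1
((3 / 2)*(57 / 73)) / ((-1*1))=-171 / 146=-1.17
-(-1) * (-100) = -100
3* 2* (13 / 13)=6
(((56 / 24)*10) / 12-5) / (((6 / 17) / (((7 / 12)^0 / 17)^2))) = -55 / 1836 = -0.03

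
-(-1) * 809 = 809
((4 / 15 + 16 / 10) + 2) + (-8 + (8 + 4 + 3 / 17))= 2051 / 255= 8.04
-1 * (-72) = 72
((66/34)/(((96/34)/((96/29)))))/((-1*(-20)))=33/290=0.11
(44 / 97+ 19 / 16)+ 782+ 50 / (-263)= 319785893 / 408176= 783.45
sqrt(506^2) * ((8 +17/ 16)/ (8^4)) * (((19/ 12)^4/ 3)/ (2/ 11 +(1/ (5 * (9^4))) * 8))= 7099526439225/ 551114768384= 12.88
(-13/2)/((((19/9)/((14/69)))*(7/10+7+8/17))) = -15470/202331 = -0.08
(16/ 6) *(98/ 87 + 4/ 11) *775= 8841200/ 2871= 3079.48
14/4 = 7/2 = 3.50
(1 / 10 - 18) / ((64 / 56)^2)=-8771 / 640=-13.70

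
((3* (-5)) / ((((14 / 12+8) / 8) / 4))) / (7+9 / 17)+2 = -109 / 22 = -4.95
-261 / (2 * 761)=-261 / 1522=-0.17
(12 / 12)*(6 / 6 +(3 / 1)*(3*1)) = 10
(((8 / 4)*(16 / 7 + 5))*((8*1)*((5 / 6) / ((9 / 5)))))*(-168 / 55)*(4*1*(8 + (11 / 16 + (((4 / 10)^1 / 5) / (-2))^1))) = -313616 / 55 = -5702.11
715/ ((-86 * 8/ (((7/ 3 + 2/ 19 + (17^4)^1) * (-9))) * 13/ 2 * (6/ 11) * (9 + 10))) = 720076445/ 62092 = 11596.93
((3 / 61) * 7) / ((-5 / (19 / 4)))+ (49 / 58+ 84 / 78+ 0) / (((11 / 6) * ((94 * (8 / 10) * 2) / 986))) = 6.54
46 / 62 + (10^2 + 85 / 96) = 302443 / 2976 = 101.63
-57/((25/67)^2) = -255873/625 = -409.40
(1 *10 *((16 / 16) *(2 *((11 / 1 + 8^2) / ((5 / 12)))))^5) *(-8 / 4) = -120932352000000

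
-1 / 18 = -0.06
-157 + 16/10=-777/5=-155.40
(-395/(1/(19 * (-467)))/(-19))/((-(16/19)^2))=260124.47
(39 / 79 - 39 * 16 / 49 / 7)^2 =1290174561 / 734247409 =1.76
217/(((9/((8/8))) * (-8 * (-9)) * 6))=217/3888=0.06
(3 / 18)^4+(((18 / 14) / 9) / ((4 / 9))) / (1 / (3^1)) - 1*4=-27533 / 9072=-3.03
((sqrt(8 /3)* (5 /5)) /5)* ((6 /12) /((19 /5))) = sqrt(6) /57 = 0.04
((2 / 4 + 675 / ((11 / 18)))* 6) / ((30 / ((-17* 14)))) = -2893009 / 55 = -52600.16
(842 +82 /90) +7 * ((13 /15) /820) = 31103693 /36900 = 842.92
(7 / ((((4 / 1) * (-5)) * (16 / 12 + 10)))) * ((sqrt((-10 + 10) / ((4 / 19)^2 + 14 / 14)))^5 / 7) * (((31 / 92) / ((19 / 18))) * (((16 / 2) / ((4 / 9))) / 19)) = 0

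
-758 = -758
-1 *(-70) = 70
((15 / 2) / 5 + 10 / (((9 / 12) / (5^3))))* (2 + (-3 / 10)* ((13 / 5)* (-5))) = 590531 / 60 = 9842.18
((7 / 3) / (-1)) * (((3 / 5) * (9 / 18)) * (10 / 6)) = -7 / 6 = -1.17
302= 302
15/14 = 1.07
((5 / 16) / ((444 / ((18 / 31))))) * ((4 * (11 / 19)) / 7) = 0.00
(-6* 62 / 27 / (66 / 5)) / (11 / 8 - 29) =2480 / 65637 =0.04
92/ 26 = 46/ 13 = 3.54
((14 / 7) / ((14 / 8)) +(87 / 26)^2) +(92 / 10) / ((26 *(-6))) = 12.28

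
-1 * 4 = -4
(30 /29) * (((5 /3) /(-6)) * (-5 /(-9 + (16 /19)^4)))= -16290125 /96339711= -0.17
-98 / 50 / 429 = -49 / 10725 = -0.00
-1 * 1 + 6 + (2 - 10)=-3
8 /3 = 2.67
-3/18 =-1/6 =-0.17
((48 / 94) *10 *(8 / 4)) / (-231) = -160 / 3619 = -0.04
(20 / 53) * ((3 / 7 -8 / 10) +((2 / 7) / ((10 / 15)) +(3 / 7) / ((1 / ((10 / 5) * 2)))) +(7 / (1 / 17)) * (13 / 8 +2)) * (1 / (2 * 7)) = 121281 / 10388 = 11.68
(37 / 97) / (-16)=-37 / 1552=-0.02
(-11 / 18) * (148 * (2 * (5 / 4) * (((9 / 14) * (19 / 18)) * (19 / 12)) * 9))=-734635 / 336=-2186.41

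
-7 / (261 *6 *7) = -1 / 1566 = -0.00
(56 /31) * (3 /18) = 28 /93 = 0.30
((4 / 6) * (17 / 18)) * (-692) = -11764 / 27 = -435.70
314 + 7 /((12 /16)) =970 /3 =323.33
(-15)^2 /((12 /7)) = 525 /4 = 131.25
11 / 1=11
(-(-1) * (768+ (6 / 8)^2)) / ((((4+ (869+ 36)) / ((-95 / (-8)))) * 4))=389405 / 155136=2.51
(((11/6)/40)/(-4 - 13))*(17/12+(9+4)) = -1903/48960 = -0.04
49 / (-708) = -49 / 708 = -0.07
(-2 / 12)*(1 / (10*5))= -1 / 300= -0.00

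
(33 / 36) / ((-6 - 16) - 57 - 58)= -11 / 1644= -0.01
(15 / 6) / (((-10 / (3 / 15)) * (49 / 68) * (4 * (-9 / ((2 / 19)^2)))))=0.00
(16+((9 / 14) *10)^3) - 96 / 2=80149 / 343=233.67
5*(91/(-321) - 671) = -1077410/321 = -3356.42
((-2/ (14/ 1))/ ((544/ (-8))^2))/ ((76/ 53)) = -0.00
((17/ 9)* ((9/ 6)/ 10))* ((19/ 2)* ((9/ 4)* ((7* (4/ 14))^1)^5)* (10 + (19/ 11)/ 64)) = 6840171/ 3520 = 1943.23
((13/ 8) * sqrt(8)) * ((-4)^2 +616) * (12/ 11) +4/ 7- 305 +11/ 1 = -2054/ 7 +24648 * sqrt(2)/ 11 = 2875.44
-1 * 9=-9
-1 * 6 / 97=-6 / 97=-0.06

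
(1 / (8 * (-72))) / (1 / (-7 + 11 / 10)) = 59 / 5760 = 0.01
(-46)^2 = 2116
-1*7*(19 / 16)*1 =-133 / 16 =-8.31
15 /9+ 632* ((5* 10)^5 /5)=118500000005 /3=39500000001.67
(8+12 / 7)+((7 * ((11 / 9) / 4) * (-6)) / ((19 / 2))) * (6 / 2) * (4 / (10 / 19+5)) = 712 / 105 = 6.78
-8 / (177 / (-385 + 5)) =3040 / 177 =17.18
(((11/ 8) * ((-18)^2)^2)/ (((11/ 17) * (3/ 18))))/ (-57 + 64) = 1338444/ 7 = 191206.29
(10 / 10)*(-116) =-116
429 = 429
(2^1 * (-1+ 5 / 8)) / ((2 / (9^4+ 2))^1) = -2461.12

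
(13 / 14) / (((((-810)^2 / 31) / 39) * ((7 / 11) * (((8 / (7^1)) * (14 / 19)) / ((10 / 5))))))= 1094951 / 171460800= 0.01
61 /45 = 1.36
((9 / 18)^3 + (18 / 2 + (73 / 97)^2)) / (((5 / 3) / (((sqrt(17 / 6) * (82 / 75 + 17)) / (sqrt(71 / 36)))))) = 989916573 * sqrt(7242) / 668039000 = 126.10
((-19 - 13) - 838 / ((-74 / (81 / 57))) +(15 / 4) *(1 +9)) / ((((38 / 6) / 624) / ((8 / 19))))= 227328192 / 253783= 895.76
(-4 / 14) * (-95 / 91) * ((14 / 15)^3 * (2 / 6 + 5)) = 34048 / 26325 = 1.29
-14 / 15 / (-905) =14 / 13575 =0.00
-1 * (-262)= 262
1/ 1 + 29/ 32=61/ 32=1.91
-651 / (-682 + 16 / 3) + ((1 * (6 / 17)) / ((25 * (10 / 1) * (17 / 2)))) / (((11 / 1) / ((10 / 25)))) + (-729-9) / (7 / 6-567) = 2.27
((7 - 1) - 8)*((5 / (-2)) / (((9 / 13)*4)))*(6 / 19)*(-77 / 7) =-715 / 114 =-6.27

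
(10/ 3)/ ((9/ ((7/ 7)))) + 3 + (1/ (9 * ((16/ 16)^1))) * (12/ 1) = 127/ 27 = 4.70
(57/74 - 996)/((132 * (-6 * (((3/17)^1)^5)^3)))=23423207830504822634119/93440082384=250676232649.77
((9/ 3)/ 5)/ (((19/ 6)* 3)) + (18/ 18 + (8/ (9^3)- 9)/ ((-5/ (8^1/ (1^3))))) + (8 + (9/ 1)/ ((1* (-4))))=1174321/ 55404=21.20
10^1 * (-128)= -1280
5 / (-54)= -5 / 54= -0.09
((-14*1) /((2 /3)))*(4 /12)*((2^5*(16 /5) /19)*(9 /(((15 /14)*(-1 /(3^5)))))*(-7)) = -539048.69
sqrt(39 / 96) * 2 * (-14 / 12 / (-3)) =7 * sqrt(26) / 72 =0.50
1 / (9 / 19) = 19 / 9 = 2.11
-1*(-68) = 68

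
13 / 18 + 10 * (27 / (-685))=809 / 2466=0.33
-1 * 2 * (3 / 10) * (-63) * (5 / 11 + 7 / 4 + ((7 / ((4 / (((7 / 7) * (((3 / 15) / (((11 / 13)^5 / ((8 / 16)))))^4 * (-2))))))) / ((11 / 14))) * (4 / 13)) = 1923728672969368037248807107 / 23125781075806750316284375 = 83.19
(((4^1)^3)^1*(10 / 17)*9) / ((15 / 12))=4608 / 17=271.06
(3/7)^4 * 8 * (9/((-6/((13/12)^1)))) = -1053/2401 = -0.44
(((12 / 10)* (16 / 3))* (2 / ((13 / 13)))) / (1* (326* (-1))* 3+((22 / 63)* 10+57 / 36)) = -16128 / 1225885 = -0.01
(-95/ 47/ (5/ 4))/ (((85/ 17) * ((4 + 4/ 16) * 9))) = -304/ 35955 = -0.01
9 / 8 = 1.12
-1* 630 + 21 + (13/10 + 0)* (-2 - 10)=-624.60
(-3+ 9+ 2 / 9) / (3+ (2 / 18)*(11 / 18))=2.03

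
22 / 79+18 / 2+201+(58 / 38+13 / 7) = 2244946 / 10507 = 213.66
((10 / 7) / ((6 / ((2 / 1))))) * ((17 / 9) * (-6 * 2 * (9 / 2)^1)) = -340 / 7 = -48.57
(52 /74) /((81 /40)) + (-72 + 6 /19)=-4062154 /56943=-71.34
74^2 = 5476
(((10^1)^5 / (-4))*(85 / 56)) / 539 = -265625 / 3773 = -70.40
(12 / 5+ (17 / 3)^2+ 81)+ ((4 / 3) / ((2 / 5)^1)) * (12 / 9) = 5398 / 45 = 119.96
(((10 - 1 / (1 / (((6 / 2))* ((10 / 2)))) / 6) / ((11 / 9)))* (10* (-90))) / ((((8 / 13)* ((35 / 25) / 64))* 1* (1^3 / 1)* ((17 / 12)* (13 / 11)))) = -29160000 / 119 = -245042.02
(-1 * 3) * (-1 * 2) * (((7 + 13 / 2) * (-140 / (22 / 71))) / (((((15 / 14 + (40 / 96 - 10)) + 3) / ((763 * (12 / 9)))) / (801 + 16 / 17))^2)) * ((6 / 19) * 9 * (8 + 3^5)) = -7405883561264414572306437120 / 12948101969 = -571966731417112967.31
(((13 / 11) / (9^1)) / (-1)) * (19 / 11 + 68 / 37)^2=-27370213 / 16399251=-1.67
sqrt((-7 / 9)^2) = 7 / 9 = 0.78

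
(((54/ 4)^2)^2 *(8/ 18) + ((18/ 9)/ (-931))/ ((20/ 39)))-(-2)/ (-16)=14762.12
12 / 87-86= -2490 / 29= -85.86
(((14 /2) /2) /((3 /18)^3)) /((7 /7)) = 756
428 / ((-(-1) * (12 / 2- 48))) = -214 / 21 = -10.19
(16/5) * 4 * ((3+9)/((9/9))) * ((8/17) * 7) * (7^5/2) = 361417728/85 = 4251973.27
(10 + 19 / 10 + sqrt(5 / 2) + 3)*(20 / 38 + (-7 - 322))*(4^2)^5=-487540129792 / 95 - 3272081408*sqrt(10) / 19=-5676592415.64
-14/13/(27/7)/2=-49/351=-0.14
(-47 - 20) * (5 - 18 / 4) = -67 / 2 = -33.50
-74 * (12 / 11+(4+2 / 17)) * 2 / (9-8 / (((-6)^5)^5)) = -512285360011303289094144 / 5981021844296460927163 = -85.65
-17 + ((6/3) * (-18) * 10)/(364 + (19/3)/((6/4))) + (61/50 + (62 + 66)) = 9216427/82850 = 111.24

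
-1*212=-212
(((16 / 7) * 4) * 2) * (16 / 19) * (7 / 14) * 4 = 4096 / 133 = 30.80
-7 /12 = -0.58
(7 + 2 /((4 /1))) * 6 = 45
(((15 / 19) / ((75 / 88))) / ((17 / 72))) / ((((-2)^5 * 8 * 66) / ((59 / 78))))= -59 / 335920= -0.00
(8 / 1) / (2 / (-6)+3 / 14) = -336 / 5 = -67.20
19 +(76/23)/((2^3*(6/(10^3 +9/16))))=388075/4416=87.88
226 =226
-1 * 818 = -818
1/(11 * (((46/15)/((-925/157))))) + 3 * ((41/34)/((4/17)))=4830183/317768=15.20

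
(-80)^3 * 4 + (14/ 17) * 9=-34815874/ 17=-2047992.59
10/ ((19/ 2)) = 20/ 19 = 1.05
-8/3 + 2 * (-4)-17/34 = -67/6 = -11.17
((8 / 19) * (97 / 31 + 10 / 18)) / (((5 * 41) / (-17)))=-139808 / 1086705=-0.13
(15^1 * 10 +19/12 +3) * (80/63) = 5300/27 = 196.30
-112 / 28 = -4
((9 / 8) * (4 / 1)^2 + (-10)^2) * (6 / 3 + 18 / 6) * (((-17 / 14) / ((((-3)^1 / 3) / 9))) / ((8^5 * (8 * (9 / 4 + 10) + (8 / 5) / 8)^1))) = 225675 / 112623616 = 0.00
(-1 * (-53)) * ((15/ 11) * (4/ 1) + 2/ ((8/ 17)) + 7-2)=34291/ 44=779.34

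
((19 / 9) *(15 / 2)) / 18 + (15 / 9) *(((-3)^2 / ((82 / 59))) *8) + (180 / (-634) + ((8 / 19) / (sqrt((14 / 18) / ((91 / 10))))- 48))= 12 *sqrt(130) / 95 + 54655187 / 1403676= 40.38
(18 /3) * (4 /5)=24 /5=4.80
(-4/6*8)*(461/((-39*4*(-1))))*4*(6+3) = -7376/13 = -567.38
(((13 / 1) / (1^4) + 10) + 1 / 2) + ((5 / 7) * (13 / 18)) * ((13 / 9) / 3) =40396 / 1701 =23.75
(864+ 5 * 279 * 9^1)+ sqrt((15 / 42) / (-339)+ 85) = sqrt(1914560130) / 4746+ 13419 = 13428.22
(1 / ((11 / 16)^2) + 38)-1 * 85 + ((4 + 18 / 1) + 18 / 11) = -2571 / 121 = -21.25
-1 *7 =-7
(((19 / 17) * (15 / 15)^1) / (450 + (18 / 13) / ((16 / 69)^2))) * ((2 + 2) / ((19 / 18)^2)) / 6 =39936 / 28411403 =0.00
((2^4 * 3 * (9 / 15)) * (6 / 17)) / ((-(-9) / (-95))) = -1824 / 17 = -107.29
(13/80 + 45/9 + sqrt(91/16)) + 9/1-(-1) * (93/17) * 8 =sqrt(91)/4 + 78781/1360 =60.31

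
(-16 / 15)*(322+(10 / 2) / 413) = -343.48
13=13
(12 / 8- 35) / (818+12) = -67 / 1660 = -0.04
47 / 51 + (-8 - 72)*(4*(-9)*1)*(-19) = -54719.08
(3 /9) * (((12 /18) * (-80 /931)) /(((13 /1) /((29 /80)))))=-58 /108927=-0.00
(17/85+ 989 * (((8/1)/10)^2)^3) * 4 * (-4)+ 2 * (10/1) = -4131.37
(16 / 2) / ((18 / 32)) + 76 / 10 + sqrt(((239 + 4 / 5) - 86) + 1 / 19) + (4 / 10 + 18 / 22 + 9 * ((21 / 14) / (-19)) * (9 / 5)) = 6 * sqrt(38570) / 95 + 409333 / 18810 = 34.17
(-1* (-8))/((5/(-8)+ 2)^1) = 5.82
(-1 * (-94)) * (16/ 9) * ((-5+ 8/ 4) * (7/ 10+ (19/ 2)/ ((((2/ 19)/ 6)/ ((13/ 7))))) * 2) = -1009026.44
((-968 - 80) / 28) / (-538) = 131 / 1883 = 0.07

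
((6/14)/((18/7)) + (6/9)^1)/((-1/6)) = -5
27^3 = 19683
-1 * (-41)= 41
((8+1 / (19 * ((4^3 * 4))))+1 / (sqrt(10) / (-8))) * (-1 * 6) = -116739 / 2432+24 * sqrt(10) / 5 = -32.82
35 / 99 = 0.35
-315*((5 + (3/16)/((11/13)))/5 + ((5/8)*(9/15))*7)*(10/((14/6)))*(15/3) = -2179575/88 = -24767.90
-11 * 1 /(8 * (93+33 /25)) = -275 /18864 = -0.01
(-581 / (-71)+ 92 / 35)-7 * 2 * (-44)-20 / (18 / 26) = 13372543 / 22365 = 597.92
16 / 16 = 1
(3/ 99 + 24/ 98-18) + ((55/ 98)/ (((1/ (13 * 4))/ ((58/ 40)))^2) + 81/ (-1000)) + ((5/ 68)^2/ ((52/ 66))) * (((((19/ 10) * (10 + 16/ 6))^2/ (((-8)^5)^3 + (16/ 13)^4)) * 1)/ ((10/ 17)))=3172.85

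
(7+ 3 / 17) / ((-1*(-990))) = 61 / 8415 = 0.01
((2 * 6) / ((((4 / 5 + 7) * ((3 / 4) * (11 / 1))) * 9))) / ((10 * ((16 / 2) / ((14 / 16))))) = 7 / 30888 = 0.00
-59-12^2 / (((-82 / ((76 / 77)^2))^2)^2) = -206021839734777017099003 / 3491895418940066610241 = -59.00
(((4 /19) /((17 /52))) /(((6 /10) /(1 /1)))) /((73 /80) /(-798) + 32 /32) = 1164800 /1084039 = 1.07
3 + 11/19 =68/19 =3.58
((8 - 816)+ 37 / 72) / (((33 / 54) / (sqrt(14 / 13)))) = -58139* sqrt(182) / 572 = -1371.22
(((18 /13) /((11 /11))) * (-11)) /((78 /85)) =-2805 /169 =-16.60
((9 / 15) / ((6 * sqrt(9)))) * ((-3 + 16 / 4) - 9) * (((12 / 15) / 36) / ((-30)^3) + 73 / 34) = -44347483 / 77456250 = -0.57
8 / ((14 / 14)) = 8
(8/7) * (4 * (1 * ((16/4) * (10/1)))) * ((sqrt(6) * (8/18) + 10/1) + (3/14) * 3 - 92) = -728960/49 + 5120 * sqrt(6)/63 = -14677.67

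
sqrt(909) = 3*sqrt(101) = 30.15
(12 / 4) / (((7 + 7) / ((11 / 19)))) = 33 / 266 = 0.12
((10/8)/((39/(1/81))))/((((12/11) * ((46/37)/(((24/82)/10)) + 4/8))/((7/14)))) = 2035/482240304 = 0.00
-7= -7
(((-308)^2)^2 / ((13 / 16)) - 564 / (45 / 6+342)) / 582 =16774468714100 / 881439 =19030776.62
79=79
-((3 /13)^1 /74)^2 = -9 /925444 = -0.00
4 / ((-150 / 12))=-0.32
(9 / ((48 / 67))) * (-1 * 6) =-603 / 8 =-75.38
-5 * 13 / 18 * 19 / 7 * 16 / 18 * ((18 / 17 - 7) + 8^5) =-393051100 / 1377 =-285440.16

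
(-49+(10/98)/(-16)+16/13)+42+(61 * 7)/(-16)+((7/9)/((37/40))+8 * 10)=10261933/212121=48.38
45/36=1.25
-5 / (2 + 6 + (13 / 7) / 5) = -175 / 293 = -0.60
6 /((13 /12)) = 72 /13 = 5.54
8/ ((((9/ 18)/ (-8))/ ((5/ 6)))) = -106.67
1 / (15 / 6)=2 / 5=0.40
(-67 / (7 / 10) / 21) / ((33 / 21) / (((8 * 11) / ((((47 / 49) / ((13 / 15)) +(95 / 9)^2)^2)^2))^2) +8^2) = -8814827282690782300599804471095761569585 / 10088445089442986794920855494527779508158775666597154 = -0.00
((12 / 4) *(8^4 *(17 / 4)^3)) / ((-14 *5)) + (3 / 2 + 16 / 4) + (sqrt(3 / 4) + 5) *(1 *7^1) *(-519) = -2214461 / 70 - 3633 *sqrt(3) / 2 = -34781.43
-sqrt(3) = -1.73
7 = 7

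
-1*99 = -99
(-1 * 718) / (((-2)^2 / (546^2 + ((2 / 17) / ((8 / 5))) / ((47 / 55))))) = -342047664949 / 6392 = -53511837.45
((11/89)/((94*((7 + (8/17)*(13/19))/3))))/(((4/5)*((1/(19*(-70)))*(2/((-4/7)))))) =92055/359738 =0.26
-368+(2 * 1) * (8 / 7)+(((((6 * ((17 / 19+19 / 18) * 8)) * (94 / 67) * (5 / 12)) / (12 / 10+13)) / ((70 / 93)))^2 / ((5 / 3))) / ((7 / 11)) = -2866415625677060 / 8405990202981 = -341.00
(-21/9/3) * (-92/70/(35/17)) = 782/1575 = 0.50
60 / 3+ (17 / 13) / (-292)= 75903 / 3796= 20.00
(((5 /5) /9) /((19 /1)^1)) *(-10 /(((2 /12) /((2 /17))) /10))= -400 /969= -0.41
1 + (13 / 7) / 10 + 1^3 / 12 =533 / 420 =1.27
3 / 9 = 1 / 3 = 0.33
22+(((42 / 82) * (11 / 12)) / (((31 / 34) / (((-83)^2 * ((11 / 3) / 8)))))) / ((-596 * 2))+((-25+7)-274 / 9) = -6066825989 / 218164608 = -27.81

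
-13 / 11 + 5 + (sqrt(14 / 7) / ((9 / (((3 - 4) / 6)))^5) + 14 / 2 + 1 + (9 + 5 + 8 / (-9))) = 2468 / 99 - sqrt(2) / 459165024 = 24.93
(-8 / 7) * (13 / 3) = -104 / 21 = -4.95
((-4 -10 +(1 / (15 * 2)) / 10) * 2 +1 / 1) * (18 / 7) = -69.41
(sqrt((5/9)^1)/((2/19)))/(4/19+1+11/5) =1805 *sqrt(5)/1944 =2.08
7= 7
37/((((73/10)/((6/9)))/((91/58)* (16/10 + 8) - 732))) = -2422.53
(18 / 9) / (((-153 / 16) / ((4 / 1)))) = -128 / 153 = -0.84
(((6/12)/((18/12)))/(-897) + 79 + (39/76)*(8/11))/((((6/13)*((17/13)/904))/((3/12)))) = 65577320510/2206413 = 29721.24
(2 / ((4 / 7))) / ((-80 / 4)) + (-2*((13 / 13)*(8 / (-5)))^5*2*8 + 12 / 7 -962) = -109360369 / 175000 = -624.92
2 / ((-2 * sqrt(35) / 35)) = -sqrt(35) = -5.92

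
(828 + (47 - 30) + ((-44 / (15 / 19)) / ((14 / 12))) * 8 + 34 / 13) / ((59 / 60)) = 2541324 / 5369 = 473.33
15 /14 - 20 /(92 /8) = -215 /322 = -0.67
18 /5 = 3.60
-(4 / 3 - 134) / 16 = 199 / 24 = 8.29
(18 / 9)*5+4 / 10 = 52 / 5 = 10.40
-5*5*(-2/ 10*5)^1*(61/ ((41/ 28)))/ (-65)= -8540/ 533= -16.02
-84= -84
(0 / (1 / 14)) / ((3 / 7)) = 0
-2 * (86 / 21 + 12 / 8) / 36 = -235 / 756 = -0.31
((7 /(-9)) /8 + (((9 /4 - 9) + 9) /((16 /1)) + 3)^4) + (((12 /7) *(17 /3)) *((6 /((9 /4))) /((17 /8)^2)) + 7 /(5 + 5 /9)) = 46802559181559 /449209958400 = 104.19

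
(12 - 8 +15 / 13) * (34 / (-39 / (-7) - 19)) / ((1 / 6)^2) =-287028 / 611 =-469.77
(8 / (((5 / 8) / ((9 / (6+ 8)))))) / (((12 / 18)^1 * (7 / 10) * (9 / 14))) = 192 / 7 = 27.43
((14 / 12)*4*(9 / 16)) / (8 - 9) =-21 / 8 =-2.62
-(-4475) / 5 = 895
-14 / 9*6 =-28 / 3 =-9.33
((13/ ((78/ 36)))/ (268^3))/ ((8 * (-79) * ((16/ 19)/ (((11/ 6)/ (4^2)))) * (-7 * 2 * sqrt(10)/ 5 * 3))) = 209 * sqrt(10)/ 261601790263296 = 0.00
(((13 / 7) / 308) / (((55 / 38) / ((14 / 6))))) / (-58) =-247 / 1473780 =-0.00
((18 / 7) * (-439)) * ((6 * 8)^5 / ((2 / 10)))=-10067304775680 / 7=-1438186396525.71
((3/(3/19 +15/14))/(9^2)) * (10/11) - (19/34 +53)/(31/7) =-1235172253/102363426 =-12.07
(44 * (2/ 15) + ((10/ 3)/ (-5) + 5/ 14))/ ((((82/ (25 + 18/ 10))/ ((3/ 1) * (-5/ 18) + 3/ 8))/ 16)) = -13.32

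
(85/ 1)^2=7225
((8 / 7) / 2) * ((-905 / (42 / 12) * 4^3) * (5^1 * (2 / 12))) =-7880.27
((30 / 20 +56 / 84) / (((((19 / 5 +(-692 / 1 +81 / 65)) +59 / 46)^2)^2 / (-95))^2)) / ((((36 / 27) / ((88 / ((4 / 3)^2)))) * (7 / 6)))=77076028722024652642956562500000 / 6051845067549065369396524255605605295026249889487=0.00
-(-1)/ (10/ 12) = 6/ 5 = 1.20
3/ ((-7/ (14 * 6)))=-36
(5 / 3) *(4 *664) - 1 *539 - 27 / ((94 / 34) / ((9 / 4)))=2180251 / 564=3865.69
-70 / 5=-14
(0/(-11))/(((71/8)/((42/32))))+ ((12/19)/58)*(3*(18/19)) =324/10469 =0.03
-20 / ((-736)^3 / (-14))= -35 / 49836032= -0.00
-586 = -586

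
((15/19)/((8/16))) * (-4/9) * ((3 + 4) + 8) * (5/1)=-1000/19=-52.63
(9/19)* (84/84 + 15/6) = 63/38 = 1.66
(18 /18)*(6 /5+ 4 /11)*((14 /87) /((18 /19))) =11438 /43065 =0.27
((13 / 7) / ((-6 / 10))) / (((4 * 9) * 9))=-65 / 6804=-0.01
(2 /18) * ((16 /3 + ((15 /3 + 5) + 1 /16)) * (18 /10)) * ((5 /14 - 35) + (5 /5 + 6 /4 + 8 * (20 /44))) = -324421 /3696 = -87.78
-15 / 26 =-0.58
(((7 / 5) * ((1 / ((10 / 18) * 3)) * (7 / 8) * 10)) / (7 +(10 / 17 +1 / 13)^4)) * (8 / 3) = 16698102967 / 6130375660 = 2.72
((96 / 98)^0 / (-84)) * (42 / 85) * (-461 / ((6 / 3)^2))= 461 / 680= 0.68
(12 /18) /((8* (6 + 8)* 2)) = 1 /336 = 0.00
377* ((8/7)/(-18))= -1508/63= -23.94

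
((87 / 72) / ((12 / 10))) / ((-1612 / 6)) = -145 / 38688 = -0.00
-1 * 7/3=-7/3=-2.33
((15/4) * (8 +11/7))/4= 1005/112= 8.97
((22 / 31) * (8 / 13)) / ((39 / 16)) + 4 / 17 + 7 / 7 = 377929 / 267189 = 1.41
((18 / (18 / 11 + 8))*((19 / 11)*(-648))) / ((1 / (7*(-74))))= 57398544 / 53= 1082991.40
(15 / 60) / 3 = 1 / 12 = 0.08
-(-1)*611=611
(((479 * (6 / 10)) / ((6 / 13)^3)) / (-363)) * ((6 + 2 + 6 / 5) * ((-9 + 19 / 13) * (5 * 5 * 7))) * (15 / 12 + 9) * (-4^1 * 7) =-183284639993 / 6534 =-28050909.09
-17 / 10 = -1.70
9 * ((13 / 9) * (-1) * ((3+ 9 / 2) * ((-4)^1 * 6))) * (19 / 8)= 11115 / 2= 5557.50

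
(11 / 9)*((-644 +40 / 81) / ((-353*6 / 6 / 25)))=14334100 / 257337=55.70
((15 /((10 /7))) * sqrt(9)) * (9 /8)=567 /16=35.44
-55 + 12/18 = -163/3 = -54.33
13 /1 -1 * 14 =-1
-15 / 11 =-1.36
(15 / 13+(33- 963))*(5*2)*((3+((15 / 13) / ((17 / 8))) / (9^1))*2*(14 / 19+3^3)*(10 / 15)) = -10126739000 / 9633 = -1051254.96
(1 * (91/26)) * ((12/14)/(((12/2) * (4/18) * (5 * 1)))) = 9/20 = 0.45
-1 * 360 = -360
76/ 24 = 19/ 6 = 3.17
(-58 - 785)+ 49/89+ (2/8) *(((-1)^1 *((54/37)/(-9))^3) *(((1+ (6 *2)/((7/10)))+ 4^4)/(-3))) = -26588098676/31556819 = -842.55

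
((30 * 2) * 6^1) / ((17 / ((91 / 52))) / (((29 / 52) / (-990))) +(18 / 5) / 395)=-8018500 / 384097797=-0.02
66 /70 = 33 /35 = 0.94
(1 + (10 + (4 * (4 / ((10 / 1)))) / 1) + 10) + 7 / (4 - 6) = 191 / 10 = 19.10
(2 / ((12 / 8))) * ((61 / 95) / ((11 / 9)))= 0.70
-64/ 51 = -1.25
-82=-82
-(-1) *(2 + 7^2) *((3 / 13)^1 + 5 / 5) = 62.77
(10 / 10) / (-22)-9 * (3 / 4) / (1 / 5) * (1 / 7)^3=-0.14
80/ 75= 16/ 15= 1.07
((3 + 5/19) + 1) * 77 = 6237/19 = 328.26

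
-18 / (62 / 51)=-459 / 31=-14.81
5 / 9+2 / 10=34 / 45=0.76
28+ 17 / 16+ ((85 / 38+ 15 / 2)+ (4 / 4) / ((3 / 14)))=39641 / 912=43.47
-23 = -23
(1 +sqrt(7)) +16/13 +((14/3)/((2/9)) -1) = sqrt(7) +289/13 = 24.88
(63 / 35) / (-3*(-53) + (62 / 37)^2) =12321 / 1107575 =0.01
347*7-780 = 1649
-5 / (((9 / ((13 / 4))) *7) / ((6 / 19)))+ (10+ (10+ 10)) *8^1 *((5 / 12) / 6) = 13235 / 798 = 16.59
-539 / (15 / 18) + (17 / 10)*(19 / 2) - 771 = -28033 / 20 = -1401.65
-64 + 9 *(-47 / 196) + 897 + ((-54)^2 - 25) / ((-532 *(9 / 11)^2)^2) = 1542849536111 / 1856920464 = 830.86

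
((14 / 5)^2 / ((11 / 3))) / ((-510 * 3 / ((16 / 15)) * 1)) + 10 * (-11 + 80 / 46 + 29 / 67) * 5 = -715487791288 / 1620939375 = -441.40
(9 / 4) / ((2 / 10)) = 45 / 4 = 11.25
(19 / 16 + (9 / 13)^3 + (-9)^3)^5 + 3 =-10935975531720996963354687209096625905 / 53672298953143229612032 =-203754557658658.85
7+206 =213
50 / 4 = 25 / 2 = 12.50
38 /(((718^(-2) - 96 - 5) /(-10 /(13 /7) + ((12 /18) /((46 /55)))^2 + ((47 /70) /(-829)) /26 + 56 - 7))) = -81933852435199186 /4921310441489715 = -16.65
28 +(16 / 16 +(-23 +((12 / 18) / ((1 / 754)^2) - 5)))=1137035 / 3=379011.67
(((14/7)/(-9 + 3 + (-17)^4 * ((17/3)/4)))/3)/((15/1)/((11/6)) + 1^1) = 88/143398285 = 0.00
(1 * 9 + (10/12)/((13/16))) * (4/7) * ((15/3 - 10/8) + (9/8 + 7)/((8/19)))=576725/4368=132.03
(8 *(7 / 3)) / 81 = 56 / 243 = 0.23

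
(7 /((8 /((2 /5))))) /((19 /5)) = 7 /76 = 0.09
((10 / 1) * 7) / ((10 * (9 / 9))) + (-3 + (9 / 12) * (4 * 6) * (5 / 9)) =14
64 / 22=32 / 11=2.91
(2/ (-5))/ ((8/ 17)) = -17/ 20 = -0.85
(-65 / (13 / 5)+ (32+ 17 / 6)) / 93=59 / 558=0.11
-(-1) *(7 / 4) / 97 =7 / 388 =0.02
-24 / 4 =-6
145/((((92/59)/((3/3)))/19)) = 162545/92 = 1766.79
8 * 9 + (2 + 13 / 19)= 1419 / 19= 74.68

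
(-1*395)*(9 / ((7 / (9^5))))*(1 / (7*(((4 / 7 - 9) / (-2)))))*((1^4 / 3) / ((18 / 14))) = -15549570 / 59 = -263552.03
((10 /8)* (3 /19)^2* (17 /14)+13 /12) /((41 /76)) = 2.08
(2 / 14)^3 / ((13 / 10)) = 10 / 4459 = 0.00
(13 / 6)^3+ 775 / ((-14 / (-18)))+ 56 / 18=1526683 / 1512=1009.71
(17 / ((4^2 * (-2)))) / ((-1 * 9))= 17 / 288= 0.06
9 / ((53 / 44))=396 / 53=7.47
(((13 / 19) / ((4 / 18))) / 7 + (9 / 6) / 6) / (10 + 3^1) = 367 / 6916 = 0.05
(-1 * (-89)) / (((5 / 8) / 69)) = 49128 / 5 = 9825.60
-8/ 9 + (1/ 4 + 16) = 553/ 36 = 15.36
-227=-227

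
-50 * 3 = -150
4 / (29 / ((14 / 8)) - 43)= -28 / 185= -0.15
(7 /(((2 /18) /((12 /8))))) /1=189 /2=94.50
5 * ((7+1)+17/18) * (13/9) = 10465/162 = 64.60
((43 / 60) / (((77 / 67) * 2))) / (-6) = -2881 / 55440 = -0.05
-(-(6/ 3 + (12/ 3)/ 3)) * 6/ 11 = 20/ 11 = 1.82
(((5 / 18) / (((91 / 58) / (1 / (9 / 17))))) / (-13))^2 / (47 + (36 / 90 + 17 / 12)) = 4190500 / 309128926743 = 0.00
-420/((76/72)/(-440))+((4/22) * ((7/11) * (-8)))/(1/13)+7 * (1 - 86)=401098831/2299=174466.65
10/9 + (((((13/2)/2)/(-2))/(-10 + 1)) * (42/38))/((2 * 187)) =568753/511632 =1.11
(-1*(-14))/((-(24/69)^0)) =-14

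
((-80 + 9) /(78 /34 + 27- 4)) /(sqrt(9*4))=-1207 /2580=-0.47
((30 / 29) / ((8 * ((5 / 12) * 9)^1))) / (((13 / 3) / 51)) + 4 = 1661 / 377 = 4.41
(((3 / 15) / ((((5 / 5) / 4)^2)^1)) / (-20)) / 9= -4 / 225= -0.02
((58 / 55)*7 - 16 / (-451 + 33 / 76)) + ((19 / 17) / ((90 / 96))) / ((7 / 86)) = 1348623998 / 61123755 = 22.06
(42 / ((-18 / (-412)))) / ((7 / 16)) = 2197.33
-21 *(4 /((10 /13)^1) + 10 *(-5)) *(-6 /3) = -9408 /5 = -1881.60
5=5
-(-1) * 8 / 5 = 8 / 5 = 1.60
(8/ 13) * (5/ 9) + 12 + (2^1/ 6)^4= 13009/ 1053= 12.35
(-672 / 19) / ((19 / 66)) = -44352 / 361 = -122.86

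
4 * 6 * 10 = 240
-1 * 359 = -359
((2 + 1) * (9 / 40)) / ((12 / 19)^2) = 1083 / 640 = 1.69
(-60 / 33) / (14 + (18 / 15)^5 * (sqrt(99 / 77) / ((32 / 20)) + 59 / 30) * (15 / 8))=-11522000000 / 143877246103 + 6834375000 * sqrt(7) / 1582649707133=-0.07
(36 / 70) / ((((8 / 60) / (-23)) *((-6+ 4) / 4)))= 1242 / 7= 177.43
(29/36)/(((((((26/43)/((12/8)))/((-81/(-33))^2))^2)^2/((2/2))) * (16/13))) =252013869636953392341/7715986826149888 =32661.26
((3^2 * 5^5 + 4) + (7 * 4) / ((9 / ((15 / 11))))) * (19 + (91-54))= 51990232 / 33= 1575461.58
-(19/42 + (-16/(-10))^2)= -3163/1050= -3.01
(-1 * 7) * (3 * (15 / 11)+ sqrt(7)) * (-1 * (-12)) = -3780 / 11 - 84 * sqrt(7) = -565.88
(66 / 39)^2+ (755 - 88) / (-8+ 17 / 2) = 225930 / 169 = 1336.86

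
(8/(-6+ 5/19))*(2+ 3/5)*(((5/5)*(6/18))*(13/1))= -25688/1635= -15.71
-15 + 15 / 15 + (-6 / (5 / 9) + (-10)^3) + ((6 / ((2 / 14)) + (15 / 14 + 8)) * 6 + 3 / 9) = -75394 / 105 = -718.04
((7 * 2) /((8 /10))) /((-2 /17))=-595 /4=-148.75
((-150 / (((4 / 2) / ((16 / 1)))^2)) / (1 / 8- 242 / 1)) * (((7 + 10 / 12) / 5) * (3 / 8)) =3008 / 129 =23.32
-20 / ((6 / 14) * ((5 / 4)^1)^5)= -28672 / 1875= -15.29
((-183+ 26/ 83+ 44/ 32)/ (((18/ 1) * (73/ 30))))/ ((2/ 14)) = -4213685/ 145416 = -28.98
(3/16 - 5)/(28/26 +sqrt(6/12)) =-7007/892 +13013*sqrt(2)/3568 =-2.70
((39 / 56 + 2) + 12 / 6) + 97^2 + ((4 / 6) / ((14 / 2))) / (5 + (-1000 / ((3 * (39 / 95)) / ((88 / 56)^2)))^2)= 69657311357100993523 / 7399570602840920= 9413.70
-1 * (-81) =81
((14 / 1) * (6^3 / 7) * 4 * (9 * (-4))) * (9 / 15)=-37324.80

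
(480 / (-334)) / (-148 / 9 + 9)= 2160 / 11189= 0.19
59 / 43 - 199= -8498 / 43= -197.63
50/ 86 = 25/ 43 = 0.58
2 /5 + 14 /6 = 41 /15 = 2.73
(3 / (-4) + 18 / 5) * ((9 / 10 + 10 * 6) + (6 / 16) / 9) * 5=138947 / 160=868.42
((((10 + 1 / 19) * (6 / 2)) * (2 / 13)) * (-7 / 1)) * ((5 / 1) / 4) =-20055 / 494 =-40.60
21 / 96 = 7 / 32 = 0.22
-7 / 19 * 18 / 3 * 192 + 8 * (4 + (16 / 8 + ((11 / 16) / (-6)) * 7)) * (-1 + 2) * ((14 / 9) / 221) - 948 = -311124617 / 226746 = -1372.13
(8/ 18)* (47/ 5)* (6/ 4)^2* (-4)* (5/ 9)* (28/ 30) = -19.50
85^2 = 7225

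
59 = 59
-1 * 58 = -58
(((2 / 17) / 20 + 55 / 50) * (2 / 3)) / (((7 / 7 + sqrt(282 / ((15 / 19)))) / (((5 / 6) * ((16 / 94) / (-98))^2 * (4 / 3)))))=-640 / 92250052713 + 128 * sqrt(8930) / 92250052713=0.00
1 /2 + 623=1247 /2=623.50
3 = 3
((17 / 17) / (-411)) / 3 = -0.00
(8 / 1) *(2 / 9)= 16 / 9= 1.78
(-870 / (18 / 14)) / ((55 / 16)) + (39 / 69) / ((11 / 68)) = -193.35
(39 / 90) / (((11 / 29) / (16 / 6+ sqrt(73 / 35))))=4.70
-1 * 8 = -8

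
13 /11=1.18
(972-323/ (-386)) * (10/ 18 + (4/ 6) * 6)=4431.81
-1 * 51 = -51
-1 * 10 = -10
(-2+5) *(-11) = -33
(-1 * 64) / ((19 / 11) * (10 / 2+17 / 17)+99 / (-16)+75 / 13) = -146432 / 22755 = -6.44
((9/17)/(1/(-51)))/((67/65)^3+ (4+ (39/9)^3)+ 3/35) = -1401411375/4492367507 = -0.31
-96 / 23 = -4.17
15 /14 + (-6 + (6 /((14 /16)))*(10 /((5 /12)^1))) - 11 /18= 10019 /63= 159.03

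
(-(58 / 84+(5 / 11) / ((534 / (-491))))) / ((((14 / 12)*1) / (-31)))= 347386 / 47971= 7.24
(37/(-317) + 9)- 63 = -17155/317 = -54.12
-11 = -11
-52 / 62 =-26 / 31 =-0.84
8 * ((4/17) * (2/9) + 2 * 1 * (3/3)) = 2512/153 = 16.42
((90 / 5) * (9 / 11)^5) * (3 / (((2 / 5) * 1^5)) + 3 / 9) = 51.70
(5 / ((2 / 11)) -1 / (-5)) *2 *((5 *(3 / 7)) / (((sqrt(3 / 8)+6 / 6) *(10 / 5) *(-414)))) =-554 / 2415+277 *sqrt(6) / 4830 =-0.09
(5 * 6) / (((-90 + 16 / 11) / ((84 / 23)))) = -13860 / 11201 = -1.24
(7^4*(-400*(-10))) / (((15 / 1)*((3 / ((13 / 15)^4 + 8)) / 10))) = 66622717504 / 3645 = 18277837.45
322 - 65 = 257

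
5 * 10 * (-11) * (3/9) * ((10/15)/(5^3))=-44/45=-0.98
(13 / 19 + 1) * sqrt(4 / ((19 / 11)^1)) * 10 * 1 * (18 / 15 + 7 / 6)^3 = 5726576 * sqrt(209) / 243675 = 339.75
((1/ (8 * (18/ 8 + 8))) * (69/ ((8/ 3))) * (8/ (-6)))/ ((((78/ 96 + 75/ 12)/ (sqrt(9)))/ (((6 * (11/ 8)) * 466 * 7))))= -22282722/ 4633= -4809.57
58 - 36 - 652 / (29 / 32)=-20226 / 29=-697.45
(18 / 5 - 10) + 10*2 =68 / 5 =13.60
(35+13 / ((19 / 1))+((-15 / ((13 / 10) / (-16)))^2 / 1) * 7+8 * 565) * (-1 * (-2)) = 1561416604 / 3211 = 486271.13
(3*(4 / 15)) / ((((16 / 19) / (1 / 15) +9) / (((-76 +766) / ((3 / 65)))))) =227240 / 411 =552.90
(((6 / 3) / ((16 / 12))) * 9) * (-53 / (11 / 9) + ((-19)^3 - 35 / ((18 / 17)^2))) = -93603.37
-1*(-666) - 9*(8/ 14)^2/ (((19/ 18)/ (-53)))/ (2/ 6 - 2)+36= 2855682/ 4655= 613.47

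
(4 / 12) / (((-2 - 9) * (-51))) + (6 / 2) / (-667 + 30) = -0.00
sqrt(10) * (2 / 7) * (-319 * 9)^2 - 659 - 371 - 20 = 7446241.28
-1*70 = -70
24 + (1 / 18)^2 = 7777 / 324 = 24.00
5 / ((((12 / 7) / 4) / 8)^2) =15680 / 9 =1742.22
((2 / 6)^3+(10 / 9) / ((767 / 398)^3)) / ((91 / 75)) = 58564035575 / 369547265997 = 0.16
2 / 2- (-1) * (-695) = -694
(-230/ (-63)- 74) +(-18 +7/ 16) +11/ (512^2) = -1451867467/ 16515072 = -87.91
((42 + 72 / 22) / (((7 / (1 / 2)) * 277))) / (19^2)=249 / 7699769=0.00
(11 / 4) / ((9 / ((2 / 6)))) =0.10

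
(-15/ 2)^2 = 225/ 4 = 56.25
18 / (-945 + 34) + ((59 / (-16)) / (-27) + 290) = 114176053 / 393552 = 290.12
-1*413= -413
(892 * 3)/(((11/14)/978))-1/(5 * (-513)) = 93981066491/28215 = 3330890.18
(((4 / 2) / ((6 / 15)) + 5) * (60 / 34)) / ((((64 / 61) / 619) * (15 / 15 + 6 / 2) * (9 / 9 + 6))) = 2831925 / 7616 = 371.84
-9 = -9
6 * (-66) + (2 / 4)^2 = -1583 / 4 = -395.75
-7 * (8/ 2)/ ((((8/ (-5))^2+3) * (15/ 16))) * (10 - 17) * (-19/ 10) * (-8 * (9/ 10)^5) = 146598984/ 434375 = 337.49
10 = 10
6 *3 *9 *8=1296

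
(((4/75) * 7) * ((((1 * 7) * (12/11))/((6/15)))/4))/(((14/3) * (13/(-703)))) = -14763/715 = -20.65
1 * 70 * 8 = 560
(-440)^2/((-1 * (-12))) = 48400/3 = 16133.33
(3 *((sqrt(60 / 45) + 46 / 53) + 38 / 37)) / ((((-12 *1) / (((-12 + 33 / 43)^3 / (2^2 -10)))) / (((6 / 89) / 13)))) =-104678407323 / 180391603639 -37559529 *sqrt(3) / 183979198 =-0.93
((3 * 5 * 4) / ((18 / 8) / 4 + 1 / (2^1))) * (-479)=-459840 / 17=-27049.41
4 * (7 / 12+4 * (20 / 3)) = 109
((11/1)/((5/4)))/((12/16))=176/15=11.73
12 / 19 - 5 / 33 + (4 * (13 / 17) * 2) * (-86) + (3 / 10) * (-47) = -57530629 / 106590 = -539.74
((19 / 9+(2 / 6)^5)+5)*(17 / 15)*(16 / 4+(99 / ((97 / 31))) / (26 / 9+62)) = 7472082709 / 206481960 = 36.19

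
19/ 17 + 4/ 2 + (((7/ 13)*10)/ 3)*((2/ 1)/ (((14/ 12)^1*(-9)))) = 2.78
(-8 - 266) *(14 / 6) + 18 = -1864 / 3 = -621.33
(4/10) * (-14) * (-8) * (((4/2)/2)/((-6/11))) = -1232/15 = -82.13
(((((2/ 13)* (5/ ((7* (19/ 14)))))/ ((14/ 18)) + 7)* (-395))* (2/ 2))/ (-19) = 147.69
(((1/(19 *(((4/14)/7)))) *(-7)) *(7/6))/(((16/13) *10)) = -31213/36480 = -0.86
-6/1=-6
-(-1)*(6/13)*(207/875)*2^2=0.44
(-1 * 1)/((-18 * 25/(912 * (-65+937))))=1767.25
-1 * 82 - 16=-98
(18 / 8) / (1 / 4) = 9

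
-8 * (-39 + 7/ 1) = 256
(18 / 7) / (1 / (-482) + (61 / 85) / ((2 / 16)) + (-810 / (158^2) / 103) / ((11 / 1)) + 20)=2607309372690 / 26098227031513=0.10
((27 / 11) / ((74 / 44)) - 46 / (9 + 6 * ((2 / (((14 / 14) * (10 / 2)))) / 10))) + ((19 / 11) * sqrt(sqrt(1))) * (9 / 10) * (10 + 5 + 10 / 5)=1957979 / 85470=22.91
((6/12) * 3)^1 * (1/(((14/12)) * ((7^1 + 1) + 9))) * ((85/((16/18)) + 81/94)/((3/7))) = 108837/6392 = 17.03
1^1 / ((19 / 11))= 11 / 19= 0.58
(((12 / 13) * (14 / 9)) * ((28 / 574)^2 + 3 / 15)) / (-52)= -7938 / 1420445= -0.01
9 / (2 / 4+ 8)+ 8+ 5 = 239 / 17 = 14.06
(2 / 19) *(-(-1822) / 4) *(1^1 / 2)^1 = 911 / 38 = 23.97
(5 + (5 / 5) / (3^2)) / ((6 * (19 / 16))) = 368 / 513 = 0.72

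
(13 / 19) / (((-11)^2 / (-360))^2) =1684800 / 278179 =6.06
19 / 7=2.71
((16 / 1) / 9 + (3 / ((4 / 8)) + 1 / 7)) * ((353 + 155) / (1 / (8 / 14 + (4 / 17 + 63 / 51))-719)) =-3422142 / 611093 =-5.60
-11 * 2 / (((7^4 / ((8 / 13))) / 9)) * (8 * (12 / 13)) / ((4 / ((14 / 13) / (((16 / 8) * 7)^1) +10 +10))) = -9922176 / 5274997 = -1.88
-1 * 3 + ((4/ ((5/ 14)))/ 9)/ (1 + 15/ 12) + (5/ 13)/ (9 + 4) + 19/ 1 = 1135001/ 68445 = 16.58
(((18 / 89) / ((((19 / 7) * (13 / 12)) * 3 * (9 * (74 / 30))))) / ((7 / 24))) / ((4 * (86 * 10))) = 36 / 34974953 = 0.00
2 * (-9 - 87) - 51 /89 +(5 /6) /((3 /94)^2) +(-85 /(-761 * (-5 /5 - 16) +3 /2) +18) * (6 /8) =39738937825 /62182431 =639.07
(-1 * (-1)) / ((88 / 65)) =65 / 88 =0.74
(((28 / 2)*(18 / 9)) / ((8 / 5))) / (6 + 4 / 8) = 2.69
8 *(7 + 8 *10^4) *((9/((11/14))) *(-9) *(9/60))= -544367628/55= -9897593.24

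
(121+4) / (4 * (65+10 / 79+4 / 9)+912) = 88875 / 834916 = 0.11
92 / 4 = 23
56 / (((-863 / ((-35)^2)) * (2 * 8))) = -8575 / 1726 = -4.97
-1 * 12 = -12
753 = 753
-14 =-14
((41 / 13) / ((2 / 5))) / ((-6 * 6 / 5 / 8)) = -1025 / 117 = -8.76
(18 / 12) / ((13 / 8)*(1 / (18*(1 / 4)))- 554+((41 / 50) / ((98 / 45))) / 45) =-33075 / 12207553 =-0.00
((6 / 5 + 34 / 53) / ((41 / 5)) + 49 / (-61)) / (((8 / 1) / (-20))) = 383545 / 265106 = 1.45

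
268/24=67/6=11.17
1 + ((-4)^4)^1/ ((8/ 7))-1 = 224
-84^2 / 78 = -90.46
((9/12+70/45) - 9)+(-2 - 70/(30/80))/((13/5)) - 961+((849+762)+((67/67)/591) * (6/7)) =368341489/645372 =570.74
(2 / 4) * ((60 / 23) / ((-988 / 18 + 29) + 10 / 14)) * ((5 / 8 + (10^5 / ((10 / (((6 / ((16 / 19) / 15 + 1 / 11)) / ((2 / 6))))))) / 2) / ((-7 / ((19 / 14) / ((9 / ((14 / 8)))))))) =643302656925 / 538123456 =1195.46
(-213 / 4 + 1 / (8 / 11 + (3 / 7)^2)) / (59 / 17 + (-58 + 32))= 1741259 / 752212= 2.31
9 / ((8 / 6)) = 27 / 4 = 6.75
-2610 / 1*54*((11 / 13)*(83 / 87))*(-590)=872645400 / 13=67126569.23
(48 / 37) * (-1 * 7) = -336 / 37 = -9.08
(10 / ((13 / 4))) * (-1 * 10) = -400 / 13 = -30.77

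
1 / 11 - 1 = -10 / 11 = -0.91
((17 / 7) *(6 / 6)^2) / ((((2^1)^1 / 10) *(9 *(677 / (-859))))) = -73015 / 42651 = -1.71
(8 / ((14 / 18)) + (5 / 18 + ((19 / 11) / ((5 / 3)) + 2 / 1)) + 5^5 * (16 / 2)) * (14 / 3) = 173344247 / 1485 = 116730.13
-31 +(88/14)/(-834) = -90511/2919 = -31.01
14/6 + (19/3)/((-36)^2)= 9091/3888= 2.34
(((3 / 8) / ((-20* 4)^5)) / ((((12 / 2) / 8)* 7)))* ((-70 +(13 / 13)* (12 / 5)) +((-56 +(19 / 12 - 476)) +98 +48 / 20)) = 29857 / 2752512000000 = 0.00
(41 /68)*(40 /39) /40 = 41 /2652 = 0.02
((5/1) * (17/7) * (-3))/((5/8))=-58.29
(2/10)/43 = 1/215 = 0.00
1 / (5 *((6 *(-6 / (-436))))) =109 / 45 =2.42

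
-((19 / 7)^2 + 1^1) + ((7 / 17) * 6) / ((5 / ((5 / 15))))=-34164 / 4165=-8.20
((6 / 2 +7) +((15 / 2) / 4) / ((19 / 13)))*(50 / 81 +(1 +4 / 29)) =19.80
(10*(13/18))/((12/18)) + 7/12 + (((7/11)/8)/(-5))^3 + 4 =15.42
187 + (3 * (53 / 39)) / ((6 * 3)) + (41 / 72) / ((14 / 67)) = 829709 / 4368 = 189.95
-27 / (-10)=27 / 10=2.70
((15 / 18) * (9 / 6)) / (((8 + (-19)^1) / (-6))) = 15 / 22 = 0.68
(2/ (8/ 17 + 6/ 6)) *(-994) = -33796/ 25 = -1351.84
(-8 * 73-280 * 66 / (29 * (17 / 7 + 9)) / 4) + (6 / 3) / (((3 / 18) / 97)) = 65663 / 116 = 566.06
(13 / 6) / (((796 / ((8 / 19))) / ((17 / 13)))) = 17 / 11343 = 0.00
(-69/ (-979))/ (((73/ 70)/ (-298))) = -20.14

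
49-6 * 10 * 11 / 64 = 619 / 16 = 38.69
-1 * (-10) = 10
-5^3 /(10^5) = -1 /800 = -0.00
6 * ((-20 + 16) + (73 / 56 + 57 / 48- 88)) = -30075 / 56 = -537.05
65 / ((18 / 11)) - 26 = 13.72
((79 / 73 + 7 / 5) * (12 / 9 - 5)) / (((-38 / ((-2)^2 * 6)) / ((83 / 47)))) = 3308712 / 325945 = 10.15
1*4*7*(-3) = -84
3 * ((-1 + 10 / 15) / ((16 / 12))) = -3 / 4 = -0.75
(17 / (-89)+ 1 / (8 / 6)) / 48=199 / 17088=0.01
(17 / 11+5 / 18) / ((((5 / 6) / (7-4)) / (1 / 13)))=361 / 715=0.50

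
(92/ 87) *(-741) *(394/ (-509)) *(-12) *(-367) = 39430139424/ 14761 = 2671237.68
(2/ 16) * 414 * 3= 155.25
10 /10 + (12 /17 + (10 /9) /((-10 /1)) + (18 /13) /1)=2.98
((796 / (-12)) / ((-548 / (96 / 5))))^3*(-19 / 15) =-15.90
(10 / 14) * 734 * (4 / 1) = 14680 / 7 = 2097.14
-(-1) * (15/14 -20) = -265/14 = -18.93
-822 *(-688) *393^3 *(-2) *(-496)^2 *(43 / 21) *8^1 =-1936727161799626063872 / 7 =-276675308828518009124.57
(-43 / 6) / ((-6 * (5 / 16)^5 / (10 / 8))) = 2818048 / 5625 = 500.99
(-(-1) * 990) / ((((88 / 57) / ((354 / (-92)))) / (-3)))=1362015 / 184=7402.26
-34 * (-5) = 170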